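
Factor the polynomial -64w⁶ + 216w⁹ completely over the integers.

8w⁶(3w - 2)(9w² + 6w + 4)

Pull out the common factor 8w⁶, leaving 27w³ - 8.
Recognize a difference of cubes with the parts 3w and 2.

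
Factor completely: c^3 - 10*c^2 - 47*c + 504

(c + 7)*(c - 8)*(c - 9)

By the rational root theorem, c = 8 is a root, so (c - 8) is a factor; dividing leaves c^2 - 2*c - 63.
The remaining quadratic factors as (c + 7)(c - 9).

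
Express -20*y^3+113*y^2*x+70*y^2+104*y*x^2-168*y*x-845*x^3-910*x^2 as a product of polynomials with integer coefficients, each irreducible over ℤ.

Group: y*(-20*y^2+13*y*x+70*y+169*x^2+182*x) - 5*x*(-20*y^2+13*y*x+70*y+169*x^2+182*x); both groups contain (-20*y^2+13*y*x+70*y+169*x^2+182*x), so (y-5*x) is a factor with cofactor -20*y^2+13*y*x+70*y+169*x^2+182*x.
The cofactor groups again: -20*y^2+13*y*x+70*y+169*x^2+182*x = -4*y*(5*y+13*x) + (13*x+14)*(5*y+13*x); both groups contain (5*y+13*x), giving -(4*y-13*x-14)*(5*y+13*x).

-(4*y-13*x-14)*(y-5*x)*(5*y+13*x)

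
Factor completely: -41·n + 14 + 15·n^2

(3·n - 7)·(5·n - 2)

Need a pair with product 15·14 = 210 and sum -41: that's -6 and -35.
Split the middle term: 15·n^2 - 6·n - 35·n + 14 = 3·n·(5·n - 2) - 7·(5·n - 2).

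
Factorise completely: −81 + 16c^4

(2c)⁴ − (3)⁴ = ((2c)² − (3)²)((2c)² + (3)²); the first factor splits again, the second (4c^2 + 9) is irreducible.

(2c + 3)(2c − 3)(4c^2 + 9)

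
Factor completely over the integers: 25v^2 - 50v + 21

Need a pair with product 25·21 = 525 and sum -50: that's -35 and -15.
Split the middle term: 25v^2 - 35v - 15v + 21 = 5v(5v - 7) - 3(5v - 7).

(5v - 3)(5v - 7)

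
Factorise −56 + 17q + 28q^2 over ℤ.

(4q + 7)(7q − 8)

Need a pair with product 28·(−56) = −1568 and sum 17: that's −32 and 49.
Split the middle term: 28q^2 − 32q + 49q − 56 = 4q(7q − 8) + 7(7q − 8).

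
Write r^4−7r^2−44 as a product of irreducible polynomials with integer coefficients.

Substitute u = r^2 to get a quadratic in u, then factor.
r^2−11 is irreducible over ℤ (11 is not a perfect square).
r^2+4 is irreducible over ℤ (sum of squares).

(r^2+4)(r^2−11)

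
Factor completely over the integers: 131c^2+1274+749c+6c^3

Testing divisors of the constant over divisors of the leading coefficient, c = -13/3 is a root, so (3c+13) is a factor; dividing leaves 2c^2+35c+98.
The remaining quadratic factors as (2c+7)(c+14).

(2c+7)(3c+13)(c+14)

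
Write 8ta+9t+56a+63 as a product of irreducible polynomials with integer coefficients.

(8a+9)(t+7)

Group as (8ta+9t) + (56a+63) = t(8a+9) + 7(8a+9).
Both groups share the factor (8a+9).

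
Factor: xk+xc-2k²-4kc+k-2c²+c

Group: k(x-2k-2c+1) + c(x-2k-2c+1); both groups contain (x-2k-2c+1).

(x-2k-2c+1)(k+c)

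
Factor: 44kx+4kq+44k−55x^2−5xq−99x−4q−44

(4k−5x−4)(11x+q+11)

Group: 11x(4k−5x−4) + (q+11)(4k−5x−4); both groups contain (4k−5x−4).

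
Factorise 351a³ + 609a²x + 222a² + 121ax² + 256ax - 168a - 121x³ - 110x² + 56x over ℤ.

Group: 9a(39a² + 20ax + 42a - 11x² - 14x) + (11x - 4)(39a² + 20ax + 42a - 11x² - 14x); both groups contain (39a² + 20ax + 42a - 11x² - 14x), so (9a + 11x - 4) is a factor with cofactor 39a² + 20ax + 42a - 11x² - 14x.
The cofactor groups again: 39a² + 20ax + 42a - 11x² - 14x = 13a(3a - x) + (11x + 14)(3a - x); both groups contain (3a - x), giving (13a + 11x + 14)(3a - x).

(13a + 11x + 14)(3a - x)(9a + 11x - 4)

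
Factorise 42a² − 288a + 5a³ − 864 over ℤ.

(5a + 12)(a + 12)(a − 6)

By the rational root theorem, a = 6 is a root, giving the factor (a − 6) and quotient 5a² + 72a + 144.
The remaining quadratic factors as (a + 12)(5a + 12).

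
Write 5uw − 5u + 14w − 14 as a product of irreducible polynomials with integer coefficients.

(5u + 14)(w − 1)

Group as (5uw − 5u) + (14w − 14) = 5u(w − 1) + 14(w − 1).
Both groups share the factor (w − 1).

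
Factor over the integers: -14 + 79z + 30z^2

(5z + 14)(6z - 1)

Need a pair with product 30·(-14) = -420 and sum 79: that's -5 and 84.
Split the middle term: 30z^2 - 5z + 84z - 14 = 5z(6z - 1) + 14(6z - 1).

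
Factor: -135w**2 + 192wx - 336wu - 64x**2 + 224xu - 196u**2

Group: -15w(9w - 8x + 14u) + (8x - 14u)(9w - 8x + 14u); both groups contain (9w - 8x + 14u).

-(15w - 8x + 14u)(9w - 8x + 14u)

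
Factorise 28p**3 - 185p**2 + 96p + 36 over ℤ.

(4p + 1)(7p - 6)(p - 6)

Among the possible rational roots, p = 6 is a root, giving the factor (p - 6) and quotient 28p**2 - 17p - 6.
The remaining quadratic factors as (7p - 6)(4p + 1).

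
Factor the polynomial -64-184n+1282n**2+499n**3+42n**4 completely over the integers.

(6n+1)(7n-2)(n+4)(n+8)

Testing divisors of the constant over divisors of the leading coefficient, n = -8 is a root, giving the factor (n+8) and quotient 42n**3+163n**2-22n-8.
Then n = -1/6 is a root, so (6n+1) divides it; the quotient is 7n**2+26n-8.
The remaining quadratic factors as (7n-2)(n+4).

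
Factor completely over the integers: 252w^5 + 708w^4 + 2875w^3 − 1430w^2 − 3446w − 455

(6w + 5)(6w − 7)(7w + 1)(w^2 + 3w + 13)

Among the possible rational roots, w = −5/6 is a root, giving the factor (6w + 5) and quotient 42w^4 + 83w^3 + 410w^2 − 580w − 91.
Continuing, w = 7/6 is a root, so (6w − 7) is a factor; dividing leaves 7w^3 + 22w^2 + 94w + 13.
Continuing, w = −1/7 is a root, giving the factor (7w + 1) and quotient w^2 + 3w + 13.
The quadratic w^2 + 3w + 13 has discriminant −43 < 0 and is irreducible over ℤ.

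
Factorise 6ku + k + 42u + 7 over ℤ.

(6u + 1)(k + 7)

Group as (6ku + k) + (42u + 7) = k(6u + 1) + 7(6u + 1).
Both groups share the factor (6u + 1).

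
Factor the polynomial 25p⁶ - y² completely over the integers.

(5p³ + y)(5p³ - y)

Recognize a difference of squares with the parts 5p³ and y.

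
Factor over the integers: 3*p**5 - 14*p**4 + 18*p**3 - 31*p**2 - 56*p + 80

(3*p + 4)*(p - 1)*(p - 4)*(p**2 - p + 5)

Testing divisors of the constant over divisors of the leading coefficient, p = 4 is a root, giving the factor (p - 4) and quotient 3*p**4 - 2*p**3 + 10*p**2 + 9*p - 20.
Then p = 1 is a root, so (p - 1) is a factor; dividing leaves 3*p**3 + p**2 + 11*p + 20.
Next, p = -4/3 is a root, so (3*p + 4) is a factor; dividing leaves p**2 - p + 5.
The quadratic p**2 - p + 5 has discriminant -19 < 0 and is irreducible over ℤ.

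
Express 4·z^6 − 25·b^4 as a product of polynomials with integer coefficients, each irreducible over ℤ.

Recognize a difference of squares with the parts 2·z^3 and 5·b^2.

(2·z^3 − 5·b^2)·(2·z^3 + 5·b^2)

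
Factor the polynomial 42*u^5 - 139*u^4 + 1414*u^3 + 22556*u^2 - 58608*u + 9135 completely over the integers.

Among the possible rational roots, u = -7 is a root, so (u + 7) divides it; the quotient is 42*u^4 - 433*u^3 + 4445*u^2 - 8559*u + 1305.
Continuing, u = 1/6 is a root, giving the factor (6*u - 1) and quotient 7*u^3 - 71*u^2 + 729*u - 1305.
Continuing, u = 15/7 is a root, so (7*u - 15) is a factor; dividing leaves u^2 - 8*u + 87.
The quadratic u^2 - 8*u + 87 has discriminant -284 < 0 and is irreducible over ℤ.

(6*u - 1)*(7*u - 15)*(u + 7)*(u^2 - 8*u + 87)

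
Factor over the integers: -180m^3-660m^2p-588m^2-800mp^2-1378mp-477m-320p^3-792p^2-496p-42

Group: 6m(-30m^2-70mp-63m-40p^2-64p-6) + (8p+7)(-30m^2-70mp-63m-40p^2-64p-6); both groups contain (-30m^2-70mp-63m-40p^2-64p-6), so (6m+8p+7) is a factor with cofactor -30m^2-70mp-63m-40p^2-64p-6.
The cofactor groups again: -30m^2-70mp-63m-40p^2-64p-6 = -10m(3m+4p+6) + (-10p-1)(3m+4p+6); both groups contain (3m+4p+6), giving -(10m+10p+1)(3m+4p+6).

-(10m+10p+1)(3m+4p+6)(6m+8p+7)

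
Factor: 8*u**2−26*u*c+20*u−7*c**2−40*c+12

Group: 4*u*(2*u−7*c+2) + (c+6)*(2*u−7*c+2); both groups contain (2*u−7*c+2).

(2*u−7*c+2)*(4*u+c+6)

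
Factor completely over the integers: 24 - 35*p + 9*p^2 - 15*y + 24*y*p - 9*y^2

-(3*y - 9*p + 8)*(3*y + p - 3)

Group: -3*y*(3*y - 9*p + 8) + (-p + 3)*(3*y - 9*p + 8); both groups contain (3*y - 9*p + 8).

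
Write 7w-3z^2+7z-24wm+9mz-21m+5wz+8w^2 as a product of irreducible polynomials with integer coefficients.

Group: 8w(w-3m+z) + (-3z+7)(w-3m+z); both groups contain (w-3m+z).

(w-3m+z)(8w-3z+7)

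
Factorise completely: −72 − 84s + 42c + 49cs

(7c − 12)(7s + 6)

Group as (49cs + 42c) + (−84s − 72) = 7c(7s + 6) − 12(7s + 6).
Both groups share the factor (7s + 6).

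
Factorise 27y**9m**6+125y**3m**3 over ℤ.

Every term has a factor of y**3m**3; factoring it out leaves 27y**6m**3+125.
Recognize a sum of cubes with the parts 3y**2m and 5.

m**3y**3(3y**2m+5)(9y**4m**2−15y**2m+25)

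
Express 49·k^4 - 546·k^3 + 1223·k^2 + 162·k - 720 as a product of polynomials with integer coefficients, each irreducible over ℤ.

(7·k + 5)·(7·k - 6)·(k - 3)·(k - 8)

Testing divisors of the constant over divisors of the leading coefficient, k = 6/7 is a root, so (7·k - 6) is a factor; dividing leaves 7·k^3 - 72·k^2 + 113·k + 120.
Then k = -5/7 is a root, giving the factor (7·k + 5) and quotient k^2 - 11·k + 24.
The remaining quadratic factors as (k - 8)(k - 3).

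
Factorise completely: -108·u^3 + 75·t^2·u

Every term has a factor of 3·u. Then 25·t^2 - 36·u^2 = (5·t)² − (6·u)².

3·u·(5·t + 6·u)·(5·t - 6·u)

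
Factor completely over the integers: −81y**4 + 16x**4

(2x + 3y)(2x − 3y)(4x**2 + 9y**2)

(2x)⁴ − (3y)⁴ = ((2x)² − (3y)²)((2x)² + (3y)²); the first factor splits again, the second (4x**2 + 9y**2) is irreducible.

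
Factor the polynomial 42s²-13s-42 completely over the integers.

Need a pair with product 42·(-42) = -1764 and sum -13: that's -49 and 36.
Split the middle term: 42s²-49s + 36s-42 = 7s(6s-7) + 6(6s-7).

(6s-7)(7s+6)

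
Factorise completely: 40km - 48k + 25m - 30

(5m - 6)(8k + 5)

Group as (40km - 48k) + (25m - 30) = 8k(5m - 6) + 5(5m - 6).
Both groups share the factor (5m - 6).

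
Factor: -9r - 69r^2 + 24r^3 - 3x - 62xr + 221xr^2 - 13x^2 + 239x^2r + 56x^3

(x + 3r)(7x + 8r + 1)(8x + r - 3)

Group: 8x(7x^2 + 29xr + x + 24r^2 + 3r) + (r - 3)(7x^2 + 29xr + x + 24r^2 + 3r); both groups contain (7x^2 + 29xr + x + 24r^2 + 3r), so (8x + r - 3) is a factor with cofactor 7x^2 + 29xr + x + 24r^2 + 3r.
The cofactor groups again: 7x^2 + 29xr + x + 24r^2 + 3r = 7x(x + 3r) + (8r + 1)(x + 3r); both groups contain (x + 3r), giving (7x + 8r + 1)(x + 3r).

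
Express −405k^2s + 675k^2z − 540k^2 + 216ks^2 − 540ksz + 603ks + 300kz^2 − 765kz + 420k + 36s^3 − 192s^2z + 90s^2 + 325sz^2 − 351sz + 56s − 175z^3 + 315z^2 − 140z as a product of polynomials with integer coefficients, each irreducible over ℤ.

Group: 15k(−27ks + 45kz − 36k + 18s^2 − 51sz + 45s + 35z^2 − 63z + 28) + (2s − 5z)(−27ks + 45kz − 36k + 18s^2 − 51sz + 45s + 35z^2 − 63z + 28); both groups contain (−27ks + 45kz − 36k + 18s^2 − 51sz + 45s + 35z^2 − 63z + 28), so (15k + 2s − 5z) is a factor with cofactor −27ks + 45kz − 36k + 18s^2 − 51sz + 45s + 35z^2 − 63z + 28.
The cofactor groups again: −27ks + 45kz − 36k + 18s^2 − 51sz + 45s + 35z^2 − 63z + 28 = −3s(9k − 6s + 7z − 7) + (5z − 4)(9k − 6s + 7z − 7); both groups contain (9k − 6s + 7z − 7), giving −(3s − 5z + 4)(9k − 6s + 7z − 7).

−(15k + 2s − 5z)(3s − 5z + 4)(9k − 6s + 7z − 7)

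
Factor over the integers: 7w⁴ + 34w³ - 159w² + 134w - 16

(7w - 1)(w + 8)(w - 1)(w - 2)

Trying the rational-root candidates, w = -8 is a root, giving the factor (w + 8) and quotient 7w³ - 22w² + 17w - 2.
Continuing, w = 2 is a root, so (w - 2) divides it; the quotient is 7w² - 8w + 1.
The remaining quadratic factors as (w - 1)(7w - 1).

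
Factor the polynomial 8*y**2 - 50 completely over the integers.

Pull out the common factor 2; 4*y**2 - 25 is a difference of squares.

2*(2*y + 5)*(2*y - 5)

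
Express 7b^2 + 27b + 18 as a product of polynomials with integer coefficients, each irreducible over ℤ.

Need a pair with product 7·18 = 126 and sum 27: that's 21 and 6.
Split the middle term: 7b^2 + 21b + 6b + 18 = 7b(b + 3) + 6(b + 3).

(7b + 6)(b + 3)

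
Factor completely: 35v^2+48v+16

Need a pair with product 35·16 = 560 and sum 48: that's 20 and 28.
Split the middle term: 35v^2+20v + 28v+16 = 5v(7v+4) + 4(7v+4).

(5v+4)(7v+4)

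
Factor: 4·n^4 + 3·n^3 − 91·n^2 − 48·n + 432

By the rational root theorem, n = −3 is a root, so (n + 3) divides it; the quotient is 4·n^3 − 9·n^2 − 64·n + 144.
Continuing, n = 4 is a root, so (n − 4) divides it; the quotient is 4·n^2 + 7·n − 36.
The remaining quadratic factors as (4·n − 9)(n + 4).

(4·n − 9)·(n + 3)·(n + 4)·(n − 4)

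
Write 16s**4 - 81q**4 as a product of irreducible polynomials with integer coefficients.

Write as (4s**2)² − (9q**2)², then factor 4s**2 - 9q**2 once more.

(2s - 3q)(2s + 3q)(4s**2 + 9q**2)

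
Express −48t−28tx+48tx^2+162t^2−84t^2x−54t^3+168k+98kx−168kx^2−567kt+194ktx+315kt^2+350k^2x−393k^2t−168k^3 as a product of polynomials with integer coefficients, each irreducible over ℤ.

−(3k+9t−4x−3)(7k−2t)(8k−3t−6x+8)

Group: 3k(−56k^2+37kt+42kx−56k−6t^2−12tx+16t) + (9t−4x−3)(−56k^2+37kt+42kx−56k−6t^2−12tx+16t); both groups contain (−56k^2+37kt+42kx−56k−6t^2−12tx+16t), so (3k+9t−4x−3) is a factor with cofactor −56k^2+37kt+42kx−56k−6t^2−12tx+16t.
The cofactor groups again: −56k^2+37kt+42kx−56k−6t^2−12tx+16t = −8k(7k−2t) + (3t+6x−8)(7k−2t); both groups contain (7k−2t), giving −(8k−3t−6x+8)(7k−2t).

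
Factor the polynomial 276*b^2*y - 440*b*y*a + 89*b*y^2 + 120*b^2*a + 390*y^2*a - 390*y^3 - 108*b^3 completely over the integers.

Group: 2*b*(-54*b^2 + 57*b*y + 60*b*a + 130*y^2 - 130*y*a) - 3*y*(-54*b^2 + 57*b*y + 60*b*a + 130*y^2 - 130*y*a); both groups contain (-54*b^2 + 57*b*y + 60*b*a + 130*y^2 - 130*y*a), so (2*b - 3*y) is a factor with cofactor -54*b^2 + 57*b*y + 60*b*a + 130*y^2 - 130*y*a.
The cofactor groups again: -54*b^2 + 57*b*y + 60*b*a + 130*y^2 - 130*y*a = -9*b*(6*b - 13*y) + (-10*y + 10*a)*(6*b - 13*y); both groups contain (6*b - 13*y), giving -(9*b + 10*y - 10*a)*(6*b - 13*y).

-(9*b + 10*y - 10*a)*(2*b - 3*y)*(6*b - 13*y)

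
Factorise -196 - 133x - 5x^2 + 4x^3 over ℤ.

Trying the rational-root candidates, x = -4 is a root, so (x + 4) is a factor; dividing leaves 4x^2 - 21x - 49.
The remaining quadratic factors as (x - 7)(4x + 7).

(4x + 7)(x + 4)(x - 7)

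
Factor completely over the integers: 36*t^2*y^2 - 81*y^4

Factor out 9*y^2, leaving 4*t^2 - 9*y^2, which is a difference of two squares.

9*y^2*(2*t + 3*y)*(2*t - 3*y)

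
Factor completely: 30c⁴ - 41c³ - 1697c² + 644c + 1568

(5c + 4)(6c - 7)(c + 7)(c - 8)

Among the possible rational roots, c = -7 is a root, giving the factor (c + 7) and quotient 30c³ - 251c² + 60c + 224.
Then c = 8 is a root, so (c - 8) is a factor; dividing leaves 30c² - 11c - 28.
The remaining quadratic factors as (6c - 7)(5c + 4).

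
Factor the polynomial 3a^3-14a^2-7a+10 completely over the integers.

(3a-2)(a+1)(a-5)

Trying the rational-root candidates, a = 2/3 is a root, giving the factor (3a-2) and quotient a^2-4a-5.
The remaining quadratic factors as (a-5)(a+1).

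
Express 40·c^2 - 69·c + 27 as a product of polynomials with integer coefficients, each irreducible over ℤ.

(5·c - 3)·(8·c - 9)

Need a pair with product 40·27 = 1080 and sum -69: that's -24 and -45.
Split the middle term: 40·c^2 - 24·c - 45·c + 27 = 8·c·(5·c - 3) - 9·(5·c - 3).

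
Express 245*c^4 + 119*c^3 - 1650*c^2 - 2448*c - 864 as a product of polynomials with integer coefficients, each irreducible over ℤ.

(5*c + 6)*(7*c + 12)*(7*c + 4)*(c - 3)

By the rational root theorem, c = 3 is a root, so (c - 3) divides it; the quotient is 245*c^3 + 854*c^2 + 912*c + 288.
Then c = -12/7 is a root, so (7*c + 12) divides it; the quotient is 35*c^2 + 62*c + 24.
The remaining quadratic factors as (7*c + 4)(5*c + 6).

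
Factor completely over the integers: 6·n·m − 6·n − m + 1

(6·n − 1)·(m − 1)

Group as (6·n·m − 6·n) + (−m + 1) = 6·n·(m − 1) − (m − 1).
Both groups share the factor (m − 1).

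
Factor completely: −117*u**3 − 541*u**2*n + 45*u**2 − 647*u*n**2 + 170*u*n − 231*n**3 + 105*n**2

−(13*u + 11*n − 5)*(u + 3*n)*(9*u + 7*n)

Group: 9*u*(−13*u**2 − 50*u*n + 5*u − 33*n**2 + 15*n) + 7*n*(−13*u**2 − 50*u*n + 5*u − 33*n**2 + 15*n); both groups contain (−13*u**2 − 50*u*n + 5*u − 33*n**2 + 15*n), so (9*u + 7*n) is a factor with cofactor −13*u**2 − 50*u*n + 5*u − 33*n**2 + 15*n.
The cofactor groups again: −13*u**2 − 50*u*n + 5*u − 33*n**2 + 15*n = −13*u*(u + 3*n) + (−11*n + 5)*(u + 3*n); both groups contain (u + 3*n), giving −(13*u + 11*n − 5)*(u + 3*n).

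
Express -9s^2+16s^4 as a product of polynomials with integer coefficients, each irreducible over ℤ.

Pull out the common factor s^2, leaving 16s^2-9.
Recognize a difference of squares with the parts 4s and 3.

s^2(4s+3)(4s-3)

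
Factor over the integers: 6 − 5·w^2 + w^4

(w^2 − 2)·(w^2 − 3)

Substitute u = w^2 to get a quadratic in u, then factor.
w^2 − 2 is irreducible over ℤ (2 is not a perfect square).
w^2 − 3 is irreducible over ℤ (3 is not a perfect square).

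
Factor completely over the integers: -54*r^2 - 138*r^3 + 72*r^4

6*r^2*(3*r + 1)*(4*r - 9)

Pull out the common factor 6*r^2, then factor the remaining trinomial.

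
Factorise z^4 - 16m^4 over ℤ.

Difference of squares twice: with A = z and B = 2m, A⁴ − B⁴ = (A² − B²)(A² + B²), and A² − B² factors again.

(z - 2m)(z + 2m)(z^2 + 4m^2)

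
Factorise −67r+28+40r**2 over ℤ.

(5r−4)(8r−7)

Need a pair with product 40·28 = 1120 and sum −67: that's −35 and −32.
Split the middle term: 40r**2−35r − 32r+28 = 5r(8r−7) − 4(8r−7).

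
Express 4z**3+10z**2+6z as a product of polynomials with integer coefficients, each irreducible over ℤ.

Pull out the common factor 2z, then factor the remaining trinomial.

2z(2z+3)(z+1)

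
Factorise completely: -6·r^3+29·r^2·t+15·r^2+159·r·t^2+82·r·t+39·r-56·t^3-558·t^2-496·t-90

Group: 3·r·(-2·r^2+9·r·t-r+56·t^2+54·t+10) + (-t-9)·(-2·r^2+9·r·t-r+56·t^2+54·t+10); both groups contain (-2·r^2+9·r·t-r+56·t^2+54·t+10), so (3·r-t-9) is a factor with cofactor -2·r^2+9·r·t-r+56·t^2+54·t+10.
The cofactor groups again: -2·r^2+9·r·t-r+56·t^2+54·t+10 = -r·(2·r+7·t+5) + (8·t+2)·(2·r+7·t+5); both groups contain (2·r+7·t+5), giving -(r-8·t-2)·(2·r+7·t+5).

-(2·r+7·t+5)·(3·r-t-9)·(r-8·t-2)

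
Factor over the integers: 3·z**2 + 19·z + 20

(3·z + 4)·(z + 5)

Need a pair with product 3·20 = 60 and sum 19: that's 4 and 15.
Split the middle term: 3·z**2 + 4·z + 15·z + 20 = z·(3·z + 4) + 5·(3·z + 4).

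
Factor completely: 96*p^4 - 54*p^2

6*p^2*(4*p + 3)*(4*p - 3)

Factor out 6*p^2, leaving 16*p^2 - 9, which is a difference of two squares.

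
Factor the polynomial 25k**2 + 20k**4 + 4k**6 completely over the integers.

Factor out k**2 first: what remains is 4k**4 + 20k**2 + 25.
Recognize a perfect-square trinomial with the parts 5 and 2k**2.

k**2(2k**2 + 5)**2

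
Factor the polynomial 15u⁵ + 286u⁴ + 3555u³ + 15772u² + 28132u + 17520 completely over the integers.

Trying the rational-root candidates, u = -5/3 is a root, so (3u + 5) divides it; the quotient is 5u⁴ + 87u³ + 1040u² + 3524u + 3504.
Continuing, u = -12/5 is a root, so (5u + 12) is a factor; dividing leaves u³ + 15u² + 172u + 292.
Then u = -2 is a root, so (u + 2) is a factor; dividing leaves u² + 13u + 146.
The quadratic u² + 13u + 146 has discriminant -415 < 0 and is irreducible over ℤ.

(3u + 5)(5u + 12)(u + 2)(u² + 13u + 146)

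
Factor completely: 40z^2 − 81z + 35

(5z − 7)(8z − 5)

Need a pair with product 40·35 = 1400 and sum −81: that's −25 and −56.
Split the middle term: 40z^2 − 25z − 56z + 35 = 5z(8z − 5) − 7(8z − 5).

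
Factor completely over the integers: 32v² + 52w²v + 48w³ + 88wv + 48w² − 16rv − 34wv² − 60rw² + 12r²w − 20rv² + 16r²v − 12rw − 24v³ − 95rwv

Group: 4r(3rw + 4rv − 12w² − 22wv − 8v²) + (−4w + 3v − 4)(3rw + 4rv − 12w² − 22wv − 8v²); both groups contain (3rw + 4rv − 12w² − 22wv − 8v²), so (4r − 4w + 3v − 4) is a factor with cofactor 3rw + 4rv − 12w² − 22wv − 8v².
The cofactor groups again: 3rw + 4rv − 12w² − 22wv − 8v² = r(3w + 4v) + (−4w − 2v)(3w + 4v); both groups contain (3w + 4v), giving (r − 4w − 2v)(3w + 4v).

(4r − 4w + 3v − 4)(3w + 4v)(r − 4w − 2v)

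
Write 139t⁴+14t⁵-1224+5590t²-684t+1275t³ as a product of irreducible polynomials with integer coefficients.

(2t-1)(7t+3)(t+6)(t²+4t+68)

Among the possible rational roots, t = -6 is a root, giving the factor (t+6) and quotient 14t⁴+55t³+945t²-80t-204.
Next, t = 1/2 is a root, giving the factor (2t-1) and quotient 7t³+31t²+488t+204.
Then t = -3/7 is a root, so (7t+3) is a factor; dividing leaves t²+4t+68.
The quadratic t²+4t+68 has discriminant -256 < 0 and is irreducible over ℤ.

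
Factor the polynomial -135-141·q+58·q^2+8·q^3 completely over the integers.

(2·q-5)·(4·q+3)·(q+9)

By the rational root theorem, q = -3/4 is a root, so (4·q+3) divides it; the quotient is 2·q^2+13·q-45.
The remaining quadratic factors as (q+9)(2·q-5).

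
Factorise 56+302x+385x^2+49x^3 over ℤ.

(7x+2)(7x+4)(x+7)

By the rational root theorem, x = −2/7 is a root, so (7x+2) divides it; the quotient is 7x^2+53x+28.
The remaining quadratic factors as (7x+4)(x+7).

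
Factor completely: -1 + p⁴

(p + 1)·(p - 1)·(p² + 1)

Substitute u = p² to get a quadratic in u, then factor.
p² - 1 is a difference of squares.
p² + 1 is irreducible over ℤ (sum of squares).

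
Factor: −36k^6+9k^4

−9k^4(2k+1)(2k−1)

Factor out 9k^4 first: what remains is −4k^2+1.
Recognize a difference of squares with the parts 1 and 2k.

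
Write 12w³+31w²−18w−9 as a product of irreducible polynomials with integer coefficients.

By the rational root theorem, w = −3 is a root, so (w+3) divides it; the quotient is 12w²−5w−3.
The remaining quadratic factors as (3w+1)(4w−3).

(3w+1)(4w−3)(w+3)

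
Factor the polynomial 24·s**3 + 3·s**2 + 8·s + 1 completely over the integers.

Group as (24·s**3 + 8·s) + (3·s**2 + 1) = 8·s·(3·s**2 + 1) + (3·s**2 + 1).
Both groups share the factor (3·s**2 + 1).

(8·s + 1)·(3·s**2 + 1)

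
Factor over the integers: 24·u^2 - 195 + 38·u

Need a pair with product 24·(-195) = -4680 and sum 38: that's 90 and -52.
Split the middle term: 24·u^2 + 90·u - 52·u - 195 = 6·u·(4·u + 15) - 13·(4·u + 15).

(4·u + 15)·(6·u - 13)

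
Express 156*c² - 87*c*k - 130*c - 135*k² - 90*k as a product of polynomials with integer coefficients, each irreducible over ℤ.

(12*c - 15*k - 10)*(13*c + 9*k)

Group: 13*c*(12*c - 15*k - 10) + 9*k*(12*c - 15*k - 10); both groups contain (12*c - 15*k - 10).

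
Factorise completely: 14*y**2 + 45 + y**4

Substitute u = y**2 to get a quadratic in u, then factor.
y**2 + 5 is irreducible over ℤ (always positive, so no real roots).
y**2 + 9 is irreducible over ℤ (sum of squares).

(y**2 + 5)*(y**2 + 9)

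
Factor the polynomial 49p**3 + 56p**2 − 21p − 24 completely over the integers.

Group as (49p**3 − 21p) + (56p**2 − 24) = 7p(7p**2 − 3) + 8(7p**2 − 3).
Both groups share the factor (7p**2 − 3).

(7p + 8)(7p**2 − 3)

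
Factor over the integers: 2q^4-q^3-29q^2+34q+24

(2q+1)(q+4)(q-2)(q-3)

Among the possible rational roots, q = 2 is a root, giving the factor (q-2) and quotient 2q^3+3q^2-23q-12.
Next, q = -1/2 is a root, so (2q+1) is a factor; dividing leaves q^2+q-12.
The remaining quadratic factors as (q+4)(q-3).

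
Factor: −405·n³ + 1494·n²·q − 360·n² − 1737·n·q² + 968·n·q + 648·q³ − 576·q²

−(5·n − 9·q)·(9·n − 8·q)·(9·n − 9·q + 8)

Group: 5·n·(−81·n² + 153·n·q − 72·n − 72·q² + 64·q) − 9·q·(−81·n² + 153·n·q − 72·n − 72·q² + 64·q); both groups contain (−81·n² + 153·n·q − 72·n − 72·q² + 64·q), so (5·n − 9·q) is a factor with cofactor −81·n² + 153·n·q − 72·n − 72·q² + 64·q.
The cofactor groups again: −81·n² + 153·n·q − 72·n − 72·q² + 64·q = −9·n·(9·n − 8·q) + (9·q − 8)·(9·n − 8·q); both groups contain (9·n − 8·q), giving −(9·n − 9·q + 8)·(9·n − 8·q).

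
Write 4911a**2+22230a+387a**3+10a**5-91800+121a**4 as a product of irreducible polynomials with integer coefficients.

Among the possible rational roots, a = 12/5 is a root, so (5a-12) is a factor; dividing leaves 2a**4+29a**3+147a**2+1335a+7650.
Next, a = -15/2 is a root, so (2a+15) is a factor; dividing leaves a**3+7a**2+21a+510.
Continuing, a = -10 is a root, so (a+10) divides it; the quotient is a**2-3a+51.
The quadratic a**2-3a+51 has discriminant -195 < 0 and is irreducible over ℤ.

(2a+15)(5a-12)(a+10)(a**2-3a+51)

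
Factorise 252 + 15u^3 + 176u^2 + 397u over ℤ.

(3u + 4)(5u + 7)(u + 9)

Trying the rational-root candidates, u = -7/5 is a root, so (5u + 7) is a factor; dividing leaves 3u^2 + 31u + 36.
The remaining quadratic factors as (u + 9)(3u + 4).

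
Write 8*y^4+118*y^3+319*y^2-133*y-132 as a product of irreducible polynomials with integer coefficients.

Among the possible rational roots, y = 3/4 is a root, so (4*y-3) is a factor; dividing leaves 2*y^3+31*y^2+103*y+44.
Next, y = -4 is a root, so (y+4) is a factor; dividing leaves 2*y^2+23*y+11.
The remaining quadratic factors as (y+11)(2*y+1).

(2*y+1)*(4*y-3)*(y+11)*(y+4)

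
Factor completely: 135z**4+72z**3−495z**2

Pull out the common factor 9z**2, then factor the remaining trinomial.

9z**2(3z−5)(5z+11)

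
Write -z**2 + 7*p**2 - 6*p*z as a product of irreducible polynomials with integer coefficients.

(7*p + z)*(p - z)

Group: p*(7*p + z) - z*(7*p + z); both groups contain (7*p + z).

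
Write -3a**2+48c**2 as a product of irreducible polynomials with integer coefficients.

Pull out the common factor 3; 16c**2-a**2 is a difference of squares.

3(4c-a)(4c+a)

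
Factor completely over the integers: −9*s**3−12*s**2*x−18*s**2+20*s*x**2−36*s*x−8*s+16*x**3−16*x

−(3*s+2*x+2)*(3*s−4*x+4)*(s+2*x)

Group: s*(−9*s**2+6*s*x−18*s+8*x**2−8) + 2*x*(−9*s**2+6*s*x−18*s+8*x**2−8); both groups contain (−9*s**2+6*s*x−18*s+8*x**2−8), so (s+2*x) is a factor with cofactor −9*s**2+6*s*x−18*s+8*x**2−8.
The cofactor groups again: −9*s**2+6*s*x−18*s+8*x**2−8 = −3*s*(3*s+2*x+2) + (4*x−4)*(3*s+2*x+2); both groups contain (3*s+2*x+2), giving −(3*s−4*x+4)*(3*s+2*x+2).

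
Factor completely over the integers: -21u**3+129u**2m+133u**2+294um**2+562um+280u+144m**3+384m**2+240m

Group: u(-21u**2-39um-35u-18m**2-30m) + (-8m-8)(-21u**2-39um-35u-18m**2-30m); both groups contain (-21u**2-39um-35u-18m**2-30m), so (u-8m-8) is a factor with cofactor -21u**2-39um-35u-18m**2-30m.
The cofactor groups again: -21u**2-39um-35u-18m**2-30m = -7u(3u+3m+5) - 6m(3u+3m+5); both groups contain (3u+3m+5), giving -(7u+6m)(3u+3m+5).

-(u-8m-8)(3u+3m+5)(7u+6m)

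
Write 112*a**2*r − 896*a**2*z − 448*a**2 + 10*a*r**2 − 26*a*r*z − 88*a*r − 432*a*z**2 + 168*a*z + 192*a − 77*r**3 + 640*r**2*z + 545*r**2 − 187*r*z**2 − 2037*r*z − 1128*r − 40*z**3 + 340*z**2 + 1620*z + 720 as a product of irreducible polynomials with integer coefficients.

Group: 8*a*(14*a*r − 112*a*z − 56*a − 11*r**2 + 93*r*z + 59*r − 40*z**2 − 140*z − 60) + (7*r + z − 12)*(14*a*r − 112*a*z − 56*a − 11*r**2 + 93*r*z + 59*r − 40*z**2 − 140*z − 60); both groups contain (14*a*r − 112*a*z − 56*a − 11*r**2 + 93*r*z + 59*r − 40*z**2 − 140*z − 60), so (8*a + 7*r + z − 12) is a factor with cofactor 14*a*r − 112*a*z − 56*a − 11*r**2 + 93*r*z + 59*r − 40*z**2 − 140*z − 60.
The cofactor groups again: 14*a*r − 112*a*z − 56*a − 11*r**2 + 93*r*z + 59*r − 40*z**2 − 140*z − 60 = r*(14*a − 11*r + 5*z + 15) + (−8*z − 4)*(14*a − 11*r + 5*z + 15); both groups contain (14*a − 11*r + 5*z + 15), giving (r − 8*z − 4)*(14*a − 11*r + 5*z + 15).

(14*a − 11*r + 5*z + 15)*(8*a + 7*r + z − 12)*(r − 8*z − 4)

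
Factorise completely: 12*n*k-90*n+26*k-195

(2*k-15)*(6*n+13)

Group as (12*n*k-90*n) + (26*k-195) = 6*n*(2*k-15) + 13*(2*k-15).
Both groups share the factor (2*k-15).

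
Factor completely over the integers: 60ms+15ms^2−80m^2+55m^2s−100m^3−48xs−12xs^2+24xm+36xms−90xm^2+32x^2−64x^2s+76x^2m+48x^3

Group: 6x(8x^2+6xm−12xs−20m^2+15ms) + (5m+s+4)(8x^2+6xm−12xs−20m^2+15ms); both groups contain (8x^2+6xm−12xs−20m^2+15ms), so (6x+5m+s+4) is a factor with cofactor 8x^2+6xm−12xs−20m^2+15ms.
The cofactor groups again: 8x^2+6xm−12xs−20m^2+15ms = 4x(2x+4m−3s) − 5m(2x+4m−3s); both groups contain (2x+4m−3s), giving (4x−5m)(2x+4m−3s).

(4x−5m)(2x+4m−3s)(6x+5m+s+4)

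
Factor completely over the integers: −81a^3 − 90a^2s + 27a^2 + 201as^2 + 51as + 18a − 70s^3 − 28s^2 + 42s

−(3a + 7s)(3a − 2s − 2)(9a − 5s + 3)

Group: 3a(−27a^2 − 48as − 9a + 35s^2 − 21s) + (−2s − 2)(−27a^2 − 48as − 9a + 35s^2 − 21s); both groups contain (−27a^2 − 48as − 9a + 35s^2 − 21s), so (3a − 2s − 2) is a factor with cofactor −27a^2 − 48as − 9a + 35s^2 − 21s.
The cofactor groups again: −27a^2 − 48as − 9a + 35s^2 − 21s = −3a(9a − 5s + 3) − 7s(9a − 5s + 3); both groups contain (9a − 5s + 3), giving −(3a + 7s)(9a − 5s + 3).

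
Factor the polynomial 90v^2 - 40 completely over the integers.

Pull out the common factor 10; 9v^2 - 4 is a difference of squares.

10(3v + 2)(3v - 2)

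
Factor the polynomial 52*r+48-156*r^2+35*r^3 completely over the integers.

Testing divisors of the constant over divisors of the leading coefficient, r = 4 is a root, giving the factor (r-4) and quotient 35*r^2-16*r-12.
The remaining quadratic factors as (7*r-6)(5*r+2).

(5*r+2)*(7*r-6)*(r-4)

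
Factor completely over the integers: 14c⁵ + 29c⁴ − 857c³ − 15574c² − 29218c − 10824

(2c + 1)(7c + 11)(c − 12)(c² + 12c + 82)

Trying the rational-root candidates, c = −11/7 is a root, so (7c + 11) divides it; the quotient is 2c⁴ + c³ − 124c² − 2030c − 984.
Continuing, c = −1/2 is a root, so (2c + 1) divides it; the quotient is c³ − 62c − 984.
Then c = 12 is a root, giving the factor (c − 12) and quotient c² + 12c + 82.
The quadratic c² + 12c + 82 has discriminant −184 < 0 and is irreducible over ℤ.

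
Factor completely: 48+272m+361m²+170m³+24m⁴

(2m+3)(3m+4)(4m+1)(m+4)

Trying the rational-root candidates, m = −4 is a root, so (m+4) divides it; the quotient is 24m³+74m²+65m+12.
Then m = −1/4 is a root, so (4m+1) divides it; the quotient is 6m²+17m+12.
The remaining quadratic factors as (2m+3)(3m+4).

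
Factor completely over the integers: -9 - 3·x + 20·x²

Need a pair with product 20·(-9) = -180 and sum -3: that's 12 and -15.
Split the middle term: 20·x² + 12·x - 15·x - 9 = 4·x·(5·x + 3) - 3·(5·x + 3).

(4·x - 3)·(5·x + 3)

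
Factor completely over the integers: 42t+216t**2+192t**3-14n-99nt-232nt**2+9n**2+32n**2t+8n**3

Group: n(8n**2+56nt+9n-64t**2-72t-14) - 3t(8n**2+56nt+9n-64t**2-72t-14); both groups contain (8n**2+56nt+9n-64t**2-72t-14), so (n-3t) is a factor with cofactor 8n**2+56nt+9n-64t**2-72t-14.
The cofactor groups again: 8n**2+56nt+9n-64t**2-72t-14 = n(8n-8t-7) + (8t+2)(8n-8t-7); both groups contain (8n-8t-7), giving (n+8t+2)(8n-8t-7).

(8n-8t-7)(n+8t+2)(n-3t)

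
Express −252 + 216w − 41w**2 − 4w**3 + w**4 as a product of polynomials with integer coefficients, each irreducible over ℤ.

Testing divisors of the constant over divisors of the leading coefficient, w = −7 is a root, so (w + 7) is a factor; dividing leaves w**3 − 11w**2 + 36w − 36.
Then w = 6 is a root, so (w − 6) is a factor; dividing leaves w**2 − 5w + 6.
The remaining quadratic factors as (w − 2)(w − 3).

(w + 7)(w − 2)(w − 3)(w − 6)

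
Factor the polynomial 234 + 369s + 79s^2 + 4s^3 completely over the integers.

Among the possible rational roots, s = −3/4 is a root, so (4s + 3) is a factor; dividing leaves s^2 + 19s + 78.
The remaining quadratic factors as (s + 13)(s + 6).

(4s + 3)(s + 13)(s + 6)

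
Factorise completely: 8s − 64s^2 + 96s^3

8s(2s − 1)(6s − 1)

Pull out the common factor 8s, then factor the remaining trinomial.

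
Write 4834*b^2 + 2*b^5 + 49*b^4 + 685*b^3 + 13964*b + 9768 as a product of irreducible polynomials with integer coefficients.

By the rational root theorem, b = −11/2 is a root, giving the factor (2*b + 11) and quotient b^4 + 19*b^3 + 238*b^2 + 1108*b + 888.
Next, b = −1 is a root, giving the factor (b + 1) and quotient b^3 + 18*b^2 + 220*b + 888.
Continuing, b = −6 is a root, giving the factor (b + 6) and quotient b^2 + 12*b + 148.
The quadratic b^2 + 12*b + 148 has discriminant −448 < 0 and is irreducible over ℤ.

(2*b + 11)*(b + 1)*(b + 6)*(b^2 + 12*b + 148)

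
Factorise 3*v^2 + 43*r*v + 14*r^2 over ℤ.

Group: 14*r*(r + 3*v) + v*(r + 3*v); both groups contain (r + 3*v).

(14*r + v)*(r + 3*v)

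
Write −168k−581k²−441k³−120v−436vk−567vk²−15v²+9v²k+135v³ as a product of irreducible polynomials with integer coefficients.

Group: 3v(45v²+108vk+40v+63k²+56k) + (−7k−3)(45v²+108vk+40v+63k²+56k); both groups contain (45v²+108vk+40v+63k²+56k), so (3v−7k−3) is a factor with cofactor 45v²+108vk+40v+63k²+56k.
The cofactor groups again: 45v²+108vk+40v+63k²+56k = 9v(5v+7k) + (9k+8)(5v+7k); both groups contain (5v+7k), giving (9v+9k+8)(5v+7k).

(3v−7k−3)(5v+7k)(9v+9k+8)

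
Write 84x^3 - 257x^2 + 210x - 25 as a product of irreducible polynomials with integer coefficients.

(3x - 5)(4x - 5)(7x - 1)

Trying the rational-root candidates, x = 5/4 is a root, giving the factor (4x - 5) and quotient 21x^2 - 38x + 5.
The remaining quadratic factors as (3x - 5)(7x - 1).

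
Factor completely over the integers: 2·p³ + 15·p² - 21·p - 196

Among the possible rational roots, p = -7 is a root, so (p + 7) divides it; the quotient is 2·p² + p - 28.
The remaining quadratic factors as (2·p - 7)(p + 4).

(2·p - 7)·(p + 4)·(p + 7)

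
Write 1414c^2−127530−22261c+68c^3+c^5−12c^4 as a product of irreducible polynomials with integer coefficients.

Testing divisors of the constant over divisors of the leading coefficient, c = −5 is a root, so (c+5) is a factor; dividing leaves c^4−17c^3+153c^2+649c−25506.
Next, c = 13 is a root, giving the factor (c−13) and quotient c^3−4c^2+101c+1962.
Then c = −9 is a root, so (c+9) divides it; the quotient is c^2−13c+218.
The quadratic c^2−13c+218 has discriminant −703 < 0 and is irreducible over ℤ.

(c+5)(c+9)(c−13)(c^2−13c+218)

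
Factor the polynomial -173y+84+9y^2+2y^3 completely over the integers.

(2y-1)(y+12)(y-7)

Among the possible rational roots, y = 7 is a root, so (y-7) divides it; the quotient is 2y^2+23y-12.
The remaining quadratic factors as (2y-1)(y+12).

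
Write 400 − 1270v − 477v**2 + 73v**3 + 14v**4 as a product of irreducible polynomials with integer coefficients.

Testing divisors of the constant over divisors of the leading coefficient, v = 2/7 is a root, so (7v − 2) divides it; the quotient is 2v**3 + 11v**2 − 65v − 200.
Then v = −5/2 is a root, giving the factor (2v + 5) and quotient v**2 + 3v − 40.
The remaining quadratic factors as (v + 8)(v − 5).

(2v + 5)(7v − 2)(v + 8)(v − 5)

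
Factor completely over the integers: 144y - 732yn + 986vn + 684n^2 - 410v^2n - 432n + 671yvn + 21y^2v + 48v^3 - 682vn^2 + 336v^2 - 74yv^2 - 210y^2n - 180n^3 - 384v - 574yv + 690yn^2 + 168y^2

(v - 10n + 8)(7y - 6v - 2n + 6)(3y - 8v - 9n)

Group: 3y(7yv - 70yn + 56y - 6v^2 + 58vn - 42v + 20n^2 - 76n + 48) + (-8v - 9n)(7yv - 70yn + 56y - 6v^2 + 58vn - 42v + 20n^2 - 76n + 48); both groups contain (7yv - 70yn + 56y - 6v^2 + 58vn - 42v + 20n^2 - 76n + 48), so (3y - 8v - 9n) is a factor with cofactor 7yv - 70yn + 56y - 6v^2 + 58vn - 42v + 20n^2 - 76n + 48.
The cofactor groups again: 7yv - 70yn + 56y - 6v^2 + 58vn - 42v + 20n^2 - 76n + 48 = v(7y - 6v - 2n + 6) + (-10n + 8)(7y - 6v - 2n + 6); both groups contain (7y - 6v - 2n + 6), giving (v - 10n + 8)(7y - 6v - 2n + 6).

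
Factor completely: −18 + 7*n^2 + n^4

(n^2 + 9)*(n^2 − 2)

Substitute u = n^2 to get a quadratic in u, then factor.
n^2 + 9 is irreducible over ℤ (sum of squares).
n^2 − 2 is irreducible over ℤ (2 is not a perfect square).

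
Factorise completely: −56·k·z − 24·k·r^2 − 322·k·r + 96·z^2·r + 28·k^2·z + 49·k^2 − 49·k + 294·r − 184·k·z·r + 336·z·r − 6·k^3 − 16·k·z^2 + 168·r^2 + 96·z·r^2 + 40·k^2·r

−(6·k − 4·z − 4·r − 7)·(k − 4·z − 7)·(k − 6·r)

Group: k·(−6·k^2 + 28·k·z + 4·k·r + 49·k − 16·z^2 − 16·z·r − 56·z − 28·r − 49) − 6·r·(−6·k^2 + 28·k·z + 4·k·r + 49·k − 16·z^2 − 16·z·r − 56·z − 28·r − 49); both groups contain (−6·k^2 + 28·k·z + 4·k·r + 49·k − 16·z^2 − 16·z·r − 56·z − 28·r − 49), so (k − 6·r) is a factor with cofactor −6·k^2 + 28·k·z + 4·k·r + 49·k − 16·z^2 − 16·z·r − 56·z − 28·r − 49.
The cofactor groups again: −6·k^2 + 28·k·z + 4·k·r + 49·k − 16·z^2 − 16·z·r − 56·z − 28·r − 49 = −6·k·(k − 4·z − 7) + (4·z + 4·r + 7)·(k − 4·z − 7); both groups contain (k − 4·z − 7), giving −(6·k − 4·z − 4·r − 7)·(k − 4·z − 7).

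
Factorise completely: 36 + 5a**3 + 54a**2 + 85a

By the rational root theorem, a = −9 is a root, so (a + 9) is a factor; dividing leaves 5a**2 + 9a + 4.
The remaining quadratic factors as (a + 1)(5a + 4).

(5a + 4)(a + 1)(a + 9)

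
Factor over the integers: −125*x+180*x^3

5*x*(6*x+5)*(6*x−5)

Every term has a factor of 5*x. Then 36*x^2−25 = (6*x)² − (5)².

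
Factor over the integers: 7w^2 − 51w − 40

Need a pair with product 7·(−40) = −280 and sum −51: that's −56 and 5.
Split the middle term: 7w^2 − 56w + 5w − 40 = 7w(w − 8) + 5(w − 8).

(7w + 5)(w − 8)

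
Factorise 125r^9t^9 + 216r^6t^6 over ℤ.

r^6t^6(5rt + 6)(25r^2t^2 − 30rt + 36)

Every term has a factor of r^6t^6; factoring it out leaves 125r^3t^3 + 216.
Recognize a sum of cubes with the parts 5rt and 6.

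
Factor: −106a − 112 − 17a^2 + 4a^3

(4a + 7)(a + 2)(a − 8)

Trying the rational-root candidates, a = 8 is a root, giving the factor (a − 8) and quotient 4a^2 + 15a + 14.
The remaining quadratic factors as (4a + 7)(a + 2).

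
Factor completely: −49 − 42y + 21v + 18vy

Group as (18vy + 21v) + (−42y − 49) = 3v(6y + 7) − 7(6y + 7).
Both groups share the factor (6y + 7).

(3v − 7)(6y + 7)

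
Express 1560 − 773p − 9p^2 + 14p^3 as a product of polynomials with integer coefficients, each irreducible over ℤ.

By the rational root theorem, p = 15/7 is a root, giving the factor (7p − 15) and quotient 2p^2 + 3p − 104.
The remaining quadratic factors as (p + 8)(2p − 13).

(2p − 13)(7p − 15)(p + 8)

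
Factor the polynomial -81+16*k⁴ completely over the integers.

(2*k+3)*(2*k-3)*(4*k²+9)

Write as (4*k²)² − (9)², then factor 4*k²-9 once more.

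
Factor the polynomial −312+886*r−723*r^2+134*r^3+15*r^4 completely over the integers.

Testing divisors of the constant over divisors of the leading coefficient, r = 2/3 is a root, so (3*r−2) divides it; the quotient is 5*r^3+48*r^2−209*r+156.
Continuing, r = −13 is a root, so (r+13) is a factor; dividing leaves 5*r^2−17*r+12.
The remaining quadratic factors as (5*r−12)(r−1).

(3*r−2)*(5*r−12)*(r+13)*(r−1)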